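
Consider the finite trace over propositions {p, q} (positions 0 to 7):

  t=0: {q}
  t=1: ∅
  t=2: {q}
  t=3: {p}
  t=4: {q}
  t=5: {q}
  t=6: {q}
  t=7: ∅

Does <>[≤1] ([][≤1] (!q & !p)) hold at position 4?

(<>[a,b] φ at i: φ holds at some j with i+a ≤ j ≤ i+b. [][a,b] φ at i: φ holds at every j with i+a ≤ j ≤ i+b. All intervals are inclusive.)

False

Check [][≤1] (!q & !p) at each j in [4,5]:
  j=4: fails at 4
  j=5: fails at 5
No position in the window satisfies it → formula fails.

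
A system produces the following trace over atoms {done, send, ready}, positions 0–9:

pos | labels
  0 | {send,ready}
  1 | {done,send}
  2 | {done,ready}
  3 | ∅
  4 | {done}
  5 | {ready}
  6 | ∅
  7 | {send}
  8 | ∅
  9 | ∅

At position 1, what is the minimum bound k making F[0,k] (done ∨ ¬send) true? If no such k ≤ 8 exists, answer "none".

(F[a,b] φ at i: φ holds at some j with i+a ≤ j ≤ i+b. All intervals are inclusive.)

Scan j = 1,2,… for (done ∨ ¬send):
  j=1: holds
First hit at j=1, so smallest k = 1-1 = 0.

0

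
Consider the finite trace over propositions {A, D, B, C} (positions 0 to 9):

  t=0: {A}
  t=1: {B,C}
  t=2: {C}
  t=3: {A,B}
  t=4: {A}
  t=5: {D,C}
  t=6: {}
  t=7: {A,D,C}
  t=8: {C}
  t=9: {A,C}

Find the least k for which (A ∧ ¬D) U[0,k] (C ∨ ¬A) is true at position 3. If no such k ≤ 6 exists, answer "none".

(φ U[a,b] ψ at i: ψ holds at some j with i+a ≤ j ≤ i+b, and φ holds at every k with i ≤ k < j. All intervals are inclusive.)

Need earliest j ≥ 3 with (C ∨ ¬A), and (A ∧ ¬D) at every k in [3,j-1].
  j=3: rhs fails.
  j=4: rhs fails.
  j=5: rhs holds; lhs holds on [3,4]. k = 2.

2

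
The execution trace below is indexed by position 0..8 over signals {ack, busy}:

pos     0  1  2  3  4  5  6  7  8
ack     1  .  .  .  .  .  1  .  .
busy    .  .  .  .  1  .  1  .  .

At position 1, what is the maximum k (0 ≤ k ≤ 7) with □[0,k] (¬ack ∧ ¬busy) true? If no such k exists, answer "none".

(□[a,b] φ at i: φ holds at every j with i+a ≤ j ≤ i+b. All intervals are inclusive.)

(¬ack ∧ ¬busy) must hold from j=1 onward; find where it first fails.
  j=1: holds
  j=2: holds
  j=3: holds
  j=4: fails
Holds on [1,3], so largest k = 2.

2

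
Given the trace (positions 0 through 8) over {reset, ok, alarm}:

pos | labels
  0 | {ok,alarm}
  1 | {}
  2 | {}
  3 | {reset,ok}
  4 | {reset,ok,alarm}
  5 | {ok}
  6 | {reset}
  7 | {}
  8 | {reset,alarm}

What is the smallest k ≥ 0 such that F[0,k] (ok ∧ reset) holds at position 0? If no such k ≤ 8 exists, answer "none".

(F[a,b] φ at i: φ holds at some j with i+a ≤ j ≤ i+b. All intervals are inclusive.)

3

Scan j = 0,1,… for (ok ∧ reset):
  j=0: fails
  j=1: fails
  j=2: fails
  j=3: holds
First hit at j=3, so smallest k = 3-0 = 3.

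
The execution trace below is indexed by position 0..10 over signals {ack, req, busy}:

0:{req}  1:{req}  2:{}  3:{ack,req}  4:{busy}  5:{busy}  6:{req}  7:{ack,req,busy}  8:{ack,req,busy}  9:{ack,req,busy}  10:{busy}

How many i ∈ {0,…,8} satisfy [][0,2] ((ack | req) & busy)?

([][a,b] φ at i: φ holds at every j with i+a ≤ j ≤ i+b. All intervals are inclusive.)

1

Evaluate at each i in [0,8]:
  i=0: ✗ (fails at j=0)
  i=1: ✗ (fails at j=1)
  i=2: ✗ (fails at j=2)
  i=3: ✗ (fails at j=3)
  i=4: ✗ (fails at j=4)
  i=5: ✗ (fails at j=5)
  i=6: ✗ (fails at j=6)
  i=7: ✓ (all of [7,9])
  i=8: ✗ (fails at j=10)
Positions where it holds: {7} → 1.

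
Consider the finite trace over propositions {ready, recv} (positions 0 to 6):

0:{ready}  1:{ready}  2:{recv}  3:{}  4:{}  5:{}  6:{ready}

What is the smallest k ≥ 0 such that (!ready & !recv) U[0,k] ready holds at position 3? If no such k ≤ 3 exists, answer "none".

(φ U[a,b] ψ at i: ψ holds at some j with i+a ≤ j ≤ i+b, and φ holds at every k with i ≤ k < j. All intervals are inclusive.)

Need earliest j ≥ 3 with ready, and (!ready & !recv) at every k in [3,j-1].
  j=3: rhs fails.
  j=4: rhs fails.
  j=5: rhs fails.
  j=6: rhs holds; lhs holds on [3,5]. k = 3.

3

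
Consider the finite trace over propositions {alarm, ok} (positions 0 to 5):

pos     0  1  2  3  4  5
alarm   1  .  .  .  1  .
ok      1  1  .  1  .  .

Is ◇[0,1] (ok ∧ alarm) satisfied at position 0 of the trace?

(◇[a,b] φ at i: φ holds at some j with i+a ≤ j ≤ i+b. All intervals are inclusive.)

Check (ok ∧ alarm) at each j in [0,1]:
  j=0: true
  j=1: false
Found at j=0 → formula holds.

Holds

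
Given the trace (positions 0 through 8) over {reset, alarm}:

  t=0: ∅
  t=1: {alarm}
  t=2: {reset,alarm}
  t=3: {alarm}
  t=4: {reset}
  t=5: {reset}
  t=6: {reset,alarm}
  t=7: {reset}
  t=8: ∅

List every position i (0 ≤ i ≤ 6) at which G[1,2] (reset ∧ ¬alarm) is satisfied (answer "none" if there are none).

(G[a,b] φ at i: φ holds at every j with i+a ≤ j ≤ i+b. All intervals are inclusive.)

3

Evaluate at each i in [0,6]:
  i=0: ✗ (fails at j=1)
  i=1: ✗ (fails at j=2)
  i=2: ✗ (fails at j=3)
  i=3: ✓ (all of [4,5])
  i=4: ✗ (fails at j=6)
  i=5: ✗ (fails at j=6)
  i=6: ✗ (fails at j=8)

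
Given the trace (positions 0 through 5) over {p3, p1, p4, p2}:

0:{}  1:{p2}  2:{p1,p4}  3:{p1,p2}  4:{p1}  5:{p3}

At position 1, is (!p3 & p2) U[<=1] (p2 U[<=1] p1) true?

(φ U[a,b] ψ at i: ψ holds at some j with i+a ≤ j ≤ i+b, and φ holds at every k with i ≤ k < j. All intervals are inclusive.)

Need some j in [1,2] with (p2 U[<=1] p1), and (!p3 & p2) at every k in [1,j-1].
  j=1: (p2 U[<=1] p1) holds; no prefix to check → satisfied.

True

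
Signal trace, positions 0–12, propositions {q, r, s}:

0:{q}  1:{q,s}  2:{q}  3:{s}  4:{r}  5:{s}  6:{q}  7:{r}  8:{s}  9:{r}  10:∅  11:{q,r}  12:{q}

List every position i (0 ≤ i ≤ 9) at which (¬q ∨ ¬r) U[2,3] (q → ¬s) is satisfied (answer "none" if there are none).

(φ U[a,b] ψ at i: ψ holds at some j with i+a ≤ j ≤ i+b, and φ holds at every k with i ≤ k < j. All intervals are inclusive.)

Evaluate at each i in [0,9]:
  i=0: ✓ (rhs at j=2; lhs holds on [0,1])
  i=1: ✓ (rhs at j=3; lhs holds on [1,2])
  i=2: ✓ (rhs at j=4; lhs holds on [2,3])
  i=3: ✓ (rhs at j=5; lhs holds on [3,4])
  i=4: ✓ (rhs at j=6; lhs holds on [4,5])
  i=5: ✓ (rhs at j=7; lhs holds on [5,6])
  i=6: ✓ (rhs at j=8; lhs holds on [6,7])
  i=7: ✓ (rhs at j=9; lhs holds on [7,8])
  i=8: ✓ (rhs at j=10; lhs holds on [8,9])
  i=9: ✓ (rhs at j=11; lhs holds on [9,10])

0, 1, 2, 3, 4, 5, 6, 7, 8, 9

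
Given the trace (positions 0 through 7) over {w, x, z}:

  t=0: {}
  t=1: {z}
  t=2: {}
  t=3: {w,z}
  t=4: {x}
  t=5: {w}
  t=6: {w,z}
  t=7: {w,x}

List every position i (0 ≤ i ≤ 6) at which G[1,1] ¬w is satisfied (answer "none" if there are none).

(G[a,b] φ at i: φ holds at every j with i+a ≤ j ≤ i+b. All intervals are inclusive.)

0, 1, 3

Evaluate at each i in [0,6]:
  i=0: ✓ (all of [1,1])
  i=1: ✓ (all of [2,2])
  i=2: ✗ (fails at j=3)
  i=3: ✓ (all of [4,4])
  i=4: ✗ (fails at j=5)
  i=5: ✗ (fails at j=6)
  i=6: ✗ (fails at j=7)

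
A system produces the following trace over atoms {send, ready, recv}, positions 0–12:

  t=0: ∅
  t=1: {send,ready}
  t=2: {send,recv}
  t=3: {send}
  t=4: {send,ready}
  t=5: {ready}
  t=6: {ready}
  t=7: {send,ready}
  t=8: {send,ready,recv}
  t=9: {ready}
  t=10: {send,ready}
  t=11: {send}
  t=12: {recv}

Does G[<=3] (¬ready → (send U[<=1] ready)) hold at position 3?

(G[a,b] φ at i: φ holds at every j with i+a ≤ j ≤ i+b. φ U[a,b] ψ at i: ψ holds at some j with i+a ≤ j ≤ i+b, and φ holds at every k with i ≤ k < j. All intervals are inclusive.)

Yes

Check (¬ready → (send U[<=1] ready)) at every j in [3,6]:
  j=3: antecedent true; consequent holds → ✓
  j=4: antecedent false → ✓
  j=5: antecedent false → ✓
  j=6: antecedent false → ✓
All positions satisfy it → formula holds.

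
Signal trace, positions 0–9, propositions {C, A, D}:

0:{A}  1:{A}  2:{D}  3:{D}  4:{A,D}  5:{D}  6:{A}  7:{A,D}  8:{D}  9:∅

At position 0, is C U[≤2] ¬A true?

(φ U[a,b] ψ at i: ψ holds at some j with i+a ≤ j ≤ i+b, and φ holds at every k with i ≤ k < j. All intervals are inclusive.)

No

Need some j in [0,2] with ¬A, and C at every k in [0,j-1].
  j=0: ¬A false.
  j=1: ¬A false.
  j=2: ¬A holds, but C fails at k=0 → not this j.
No j in the window works → until fails.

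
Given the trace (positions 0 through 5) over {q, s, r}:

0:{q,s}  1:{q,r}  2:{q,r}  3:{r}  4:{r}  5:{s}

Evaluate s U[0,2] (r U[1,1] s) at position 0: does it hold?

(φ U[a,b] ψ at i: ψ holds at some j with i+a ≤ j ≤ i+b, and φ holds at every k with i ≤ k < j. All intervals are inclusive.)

Need some j in [0,2] with (r U[1,1] s), and s at every k in [0,j-1].
  j=0: (r U[1,1] s) — fails.
  j=1: (r U[1,1] s) — fails.
  j=2: (r U[1,1] s) — fails.
No j in the window works → until fails.

Does not hold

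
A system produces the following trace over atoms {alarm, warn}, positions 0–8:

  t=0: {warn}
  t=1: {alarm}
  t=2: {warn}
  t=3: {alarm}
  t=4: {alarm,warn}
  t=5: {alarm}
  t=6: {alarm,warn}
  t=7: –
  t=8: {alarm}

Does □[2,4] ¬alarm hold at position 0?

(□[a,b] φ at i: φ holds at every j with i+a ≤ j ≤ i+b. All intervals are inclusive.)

Check ¬alarm at every j in [2,4]:
  j=2: true
  j=3: false
  j=4: false
Fails at j=3 → formula fails.

Does not hold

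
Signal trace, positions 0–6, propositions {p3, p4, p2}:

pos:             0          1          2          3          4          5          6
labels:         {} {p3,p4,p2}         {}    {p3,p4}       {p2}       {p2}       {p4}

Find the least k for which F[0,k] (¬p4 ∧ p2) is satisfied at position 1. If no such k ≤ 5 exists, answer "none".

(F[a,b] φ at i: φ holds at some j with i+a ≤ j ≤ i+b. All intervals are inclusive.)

Scan j = 1,2,… for (¬p4 ∧ p2):
  j=1: fails
  j=2: fails
  j=3: fails
  j=4: holds
First hit at j=4, so smallest k = 4-1 = 3.

3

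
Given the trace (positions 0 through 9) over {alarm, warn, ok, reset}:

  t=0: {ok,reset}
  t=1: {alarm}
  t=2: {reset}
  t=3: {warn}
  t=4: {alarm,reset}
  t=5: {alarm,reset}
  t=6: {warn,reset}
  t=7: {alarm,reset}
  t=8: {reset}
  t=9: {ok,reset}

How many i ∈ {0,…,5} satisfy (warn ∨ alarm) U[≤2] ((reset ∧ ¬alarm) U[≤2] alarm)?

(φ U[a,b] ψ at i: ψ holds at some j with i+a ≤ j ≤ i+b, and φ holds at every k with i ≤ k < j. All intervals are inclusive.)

5

Evaluate at each i in [0,5]:
  i=0: ✓ (rhs at j=0)
  i=1: ✓ (rhs at j=1)
  i=2: ✗ (lhs fails at k=2 before rhs at j=4)
  i=3: ✓ (rhs at j=4; lhs holds on [3,3])
  i=4: ✓ (rhs at j=4)
  i=5: ✓ (rhs at j=5)
Positions where it holds: {0, 1, 3, 4, 5} → 5.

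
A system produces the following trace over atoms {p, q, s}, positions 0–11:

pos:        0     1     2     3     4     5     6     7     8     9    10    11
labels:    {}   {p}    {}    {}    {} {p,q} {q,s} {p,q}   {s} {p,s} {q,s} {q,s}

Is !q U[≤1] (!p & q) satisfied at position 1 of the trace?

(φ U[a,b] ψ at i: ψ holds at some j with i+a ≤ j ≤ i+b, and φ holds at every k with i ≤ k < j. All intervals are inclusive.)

No

Need some j in [1,2] with (!p & q), and !q at every k in [1,j-1].
  j=1: (!p & q) false.
  j=2: (!p & q) false.
No j in the window works → until fails.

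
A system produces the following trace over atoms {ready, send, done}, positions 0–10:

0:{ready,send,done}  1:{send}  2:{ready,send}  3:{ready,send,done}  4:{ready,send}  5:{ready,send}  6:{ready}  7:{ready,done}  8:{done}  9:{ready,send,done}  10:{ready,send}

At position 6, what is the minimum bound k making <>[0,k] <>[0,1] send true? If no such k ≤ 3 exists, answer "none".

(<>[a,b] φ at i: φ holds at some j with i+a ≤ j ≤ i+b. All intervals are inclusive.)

Scan j = 6,7,… for <>[0,1] send:
  j=6: fails
  j=7: fails
  j=8: holds
First hit at j=8, so smallest k = 8-6 = 2.

2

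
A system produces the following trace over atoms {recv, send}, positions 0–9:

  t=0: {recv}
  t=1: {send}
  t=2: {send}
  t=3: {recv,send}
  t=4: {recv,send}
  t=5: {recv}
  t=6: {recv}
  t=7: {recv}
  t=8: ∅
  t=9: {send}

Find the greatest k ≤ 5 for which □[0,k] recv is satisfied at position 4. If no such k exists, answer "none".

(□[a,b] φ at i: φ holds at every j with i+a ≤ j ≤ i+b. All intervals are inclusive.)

recv must hold from j=4 onward; find where it first fails.
  j=4: holds
  j=5: holds
  j=6: holds
  j=7: holds
  j=8: fails
Holds on [4,7], so largest k = 3.

3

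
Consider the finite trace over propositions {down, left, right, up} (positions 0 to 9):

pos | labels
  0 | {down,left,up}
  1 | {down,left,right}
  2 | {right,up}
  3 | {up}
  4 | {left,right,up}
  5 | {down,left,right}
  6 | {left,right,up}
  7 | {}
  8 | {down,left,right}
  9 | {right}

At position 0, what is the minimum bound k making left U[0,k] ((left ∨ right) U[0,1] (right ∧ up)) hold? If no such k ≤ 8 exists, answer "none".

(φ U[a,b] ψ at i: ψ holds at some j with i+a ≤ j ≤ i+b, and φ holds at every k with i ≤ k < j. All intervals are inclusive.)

Need earliest j ≥ 0 with ((left ∨ right) U[0,1] (right ∧ up)), and left at every k in [0,j-1].
  j=0: rhs fails.
  j=1: rhs holds; lhs holds on [0,0]. k = 1.

1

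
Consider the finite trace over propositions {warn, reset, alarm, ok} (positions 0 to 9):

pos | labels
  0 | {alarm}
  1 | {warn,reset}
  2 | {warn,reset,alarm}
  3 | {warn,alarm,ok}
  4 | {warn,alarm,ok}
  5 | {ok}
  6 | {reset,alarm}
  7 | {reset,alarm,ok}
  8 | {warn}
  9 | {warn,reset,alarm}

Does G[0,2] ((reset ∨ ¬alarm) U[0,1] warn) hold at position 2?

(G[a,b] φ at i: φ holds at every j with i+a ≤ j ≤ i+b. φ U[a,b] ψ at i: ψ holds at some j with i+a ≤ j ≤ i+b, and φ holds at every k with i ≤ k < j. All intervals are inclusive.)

Check ((reset ∨ ¬alarm) U[0,1] warn) at every j in [2,4]:
  j=2: holds
  j=3: holds
  j=4: holds
All positions satisfy it → formula holds.

True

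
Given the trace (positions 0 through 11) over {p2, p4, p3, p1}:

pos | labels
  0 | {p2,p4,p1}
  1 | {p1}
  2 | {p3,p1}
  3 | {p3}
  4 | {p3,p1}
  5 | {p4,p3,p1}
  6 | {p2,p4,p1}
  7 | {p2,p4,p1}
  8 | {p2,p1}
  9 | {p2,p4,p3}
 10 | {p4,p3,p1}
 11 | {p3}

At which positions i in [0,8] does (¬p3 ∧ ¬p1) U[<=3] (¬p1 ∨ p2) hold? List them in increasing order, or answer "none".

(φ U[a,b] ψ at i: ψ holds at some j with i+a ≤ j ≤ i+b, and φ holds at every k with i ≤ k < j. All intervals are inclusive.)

Evaluate at each i in [0,8]:
  i=0: ✓ (rhs at j=0)
  i=1: ✗ (lhs fails at k=1 before rhs at j=3)
  i=2: ✗ (lhs fails at k=2 before rhs at j=3)
  i=3: ✓ (rhs at j=3)
  i=4: ✗ (lhs fails at k=4 before rhs at j=6)
  i=5: ✗ (lhs fails at k=5 before rhs at j=6)
  i=6: ✓ (rhs at j=6)
  i=7: ✓ (rhs at j=7)
  i=8: ✓ (rhs at j=8)

0, 3, 6, 7, 8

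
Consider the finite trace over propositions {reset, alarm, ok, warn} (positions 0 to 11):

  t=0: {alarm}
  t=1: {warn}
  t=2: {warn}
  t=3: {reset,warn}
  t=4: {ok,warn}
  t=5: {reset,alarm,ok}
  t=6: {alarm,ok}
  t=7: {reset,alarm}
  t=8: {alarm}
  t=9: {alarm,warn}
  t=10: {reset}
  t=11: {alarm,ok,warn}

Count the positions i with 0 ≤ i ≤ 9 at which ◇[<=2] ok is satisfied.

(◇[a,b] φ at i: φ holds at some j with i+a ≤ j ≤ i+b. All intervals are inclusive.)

Evaluate at each i in [0,9]:
  i=0: ✗ (none in [0,2])
  i=1: ✗ (none in [1,3])
  i=2: ✓ (witness j=4)
  i=3: ✓ (witness j=4)
  i=4: ✓ (witness j=4)
  i=5: ✓ (witness j=5)
  i=6: ✓ (witness j=6)
  i=7: ✗ (none in [7,9])
  i=8: ✗ (none in [8,10])
  i=9: ✓ (witness j=11)
Positions where it holds: {2, 3, 4, 5, 6, 9} → 6.

6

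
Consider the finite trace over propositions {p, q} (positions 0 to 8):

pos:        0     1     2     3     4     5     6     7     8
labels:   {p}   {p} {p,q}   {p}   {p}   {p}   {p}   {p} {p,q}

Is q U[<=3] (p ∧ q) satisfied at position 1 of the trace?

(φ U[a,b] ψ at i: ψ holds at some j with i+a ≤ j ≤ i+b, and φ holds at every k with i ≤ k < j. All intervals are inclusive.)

False

Need some j in [1,4] with (p ∧ q), and q at every k in [1,j-1].
  j=1: (p ∧ q) false.
  j=2: (p ∧ q) holds, but q fails at k=1 → not this j.
  j=3: (p ∧ q) false.
  j=4: (p ∧ q) false.
No j in the window works → until fails.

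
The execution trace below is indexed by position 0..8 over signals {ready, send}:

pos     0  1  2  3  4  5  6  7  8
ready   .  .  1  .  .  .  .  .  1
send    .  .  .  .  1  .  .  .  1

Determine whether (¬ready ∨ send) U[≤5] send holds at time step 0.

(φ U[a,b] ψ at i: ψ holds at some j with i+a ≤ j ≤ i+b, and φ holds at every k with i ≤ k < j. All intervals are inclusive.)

Need some j in [0,5] with send, and (¬ready ∨ send) at every k in [0,j-1].
  j=0: send false.
  j=1: send false.
  j=2: send false.
  j=3: send false.
  j=4: send holds, but (¬ready ∨ send) fails at k=2 → not this j.
  j=5: send false.
No j in the window works → until fails.

No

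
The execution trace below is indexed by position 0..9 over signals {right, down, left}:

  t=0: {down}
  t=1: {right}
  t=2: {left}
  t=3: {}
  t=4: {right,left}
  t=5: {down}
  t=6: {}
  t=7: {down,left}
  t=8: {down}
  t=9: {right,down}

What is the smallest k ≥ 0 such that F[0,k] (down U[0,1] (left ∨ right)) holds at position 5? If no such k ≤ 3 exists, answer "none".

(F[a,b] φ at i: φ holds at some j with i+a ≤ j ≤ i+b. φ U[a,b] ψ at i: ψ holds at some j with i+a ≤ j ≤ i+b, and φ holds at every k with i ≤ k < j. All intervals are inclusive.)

Scan j = 5,6,… for (down U[0,1] (left ∨ right)):
  j=5: fails
  j=6: fails
  j=7: holds
First hit at j=7, so smallest k = 7-5 = 2.

2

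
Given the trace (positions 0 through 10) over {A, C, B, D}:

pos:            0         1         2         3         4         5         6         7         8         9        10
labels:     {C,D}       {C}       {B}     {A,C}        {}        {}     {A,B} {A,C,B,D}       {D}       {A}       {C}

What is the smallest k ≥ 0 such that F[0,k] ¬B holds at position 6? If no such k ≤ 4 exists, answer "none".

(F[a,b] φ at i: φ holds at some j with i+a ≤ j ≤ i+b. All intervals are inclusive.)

Scan j = 6,7,… for ¬B:
  j=6: fails
  j=7: fails
  j=8: holds
First hit at j=8, so smallest k = 8-6 = 2.

2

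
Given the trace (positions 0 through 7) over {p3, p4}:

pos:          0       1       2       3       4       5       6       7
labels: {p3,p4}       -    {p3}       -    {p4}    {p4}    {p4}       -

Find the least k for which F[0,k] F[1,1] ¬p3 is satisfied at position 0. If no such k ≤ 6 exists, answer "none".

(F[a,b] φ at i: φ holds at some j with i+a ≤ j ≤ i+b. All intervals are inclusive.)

0

Scan j = 0,1,… for F[1,1] ¬p3:
  j=0: holds
First hit at j=0, so smallest k = 0-0 = 0.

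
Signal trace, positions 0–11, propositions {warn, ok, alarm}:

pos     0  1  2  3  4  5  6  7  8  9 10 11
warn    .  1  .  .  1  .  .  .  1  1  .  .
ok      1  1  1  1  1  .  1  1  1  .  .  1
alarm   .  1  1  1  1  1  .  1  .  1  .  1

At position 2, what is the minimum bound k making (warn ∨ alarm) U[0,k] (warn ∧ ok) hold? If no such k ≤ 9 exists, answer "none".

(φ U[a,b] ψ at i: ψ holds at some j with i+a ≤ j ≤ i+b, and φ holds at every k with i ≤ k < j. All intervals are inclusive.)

Need earliest j ≥ 2 with (warn ∧ ok), and (warn ∨ alarm) at every k in [2,j-1].
  j=2: rhs fails.
  j=3: rhs fails.
  j=4: rhs holds; lhs holds on [2,3]. k = 2.

2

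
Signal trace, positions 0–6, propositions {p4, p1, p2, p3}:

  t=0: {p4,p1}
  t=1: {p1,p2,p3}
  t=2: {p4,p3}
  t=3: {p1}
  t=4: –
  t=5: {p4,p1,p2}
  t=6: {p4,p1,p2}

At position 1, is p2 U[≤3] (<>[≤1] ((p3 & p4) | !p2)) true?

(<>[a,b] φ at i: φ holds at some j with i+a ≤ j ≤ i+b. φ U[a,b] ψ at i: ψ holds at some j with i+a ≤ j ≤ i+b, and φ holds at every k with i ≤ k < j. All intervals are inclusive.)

Need some j in [1,4] with <>[≤1] ((p3 & p4) | !p2), and p2 at every k in [1,j-1].
  j=1: <>[≤1] ((p3 & p4) | !p2) holds; no prefix to check → satisfied.

True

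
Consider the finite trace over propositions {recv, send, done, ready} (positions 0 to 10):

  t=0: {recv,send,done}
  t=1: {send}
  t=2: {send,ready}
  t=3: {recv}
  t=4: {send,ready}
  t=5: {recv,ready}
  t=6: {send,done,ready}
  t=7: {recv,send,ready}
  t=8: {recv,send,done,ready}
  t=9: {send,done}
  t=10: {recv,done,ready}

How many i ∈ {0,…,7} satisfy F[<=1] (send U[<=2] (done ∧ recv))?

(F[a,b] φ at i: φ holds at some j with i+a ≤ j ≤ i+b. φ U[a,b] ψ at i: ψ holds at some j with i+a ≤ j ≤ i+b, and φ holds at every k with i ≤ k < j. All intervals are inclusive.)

4

Evaluate at each i in [0,7]:
  i=0: ✓ (witness j=0)
  i=1: ✗ (none in [1,2])
  i=2: ✗ (none in [2,3])
  i=3: ✗ (none in [3,4])
  i=4: ✗ (none in [4,5])
  i=5: ✓ (witness j=6)
  i=6: ✓ (witness j=6)
  i=7: ✓ (witness j=7)
Positions where it holds: {0, 5, 6, 7} → 4.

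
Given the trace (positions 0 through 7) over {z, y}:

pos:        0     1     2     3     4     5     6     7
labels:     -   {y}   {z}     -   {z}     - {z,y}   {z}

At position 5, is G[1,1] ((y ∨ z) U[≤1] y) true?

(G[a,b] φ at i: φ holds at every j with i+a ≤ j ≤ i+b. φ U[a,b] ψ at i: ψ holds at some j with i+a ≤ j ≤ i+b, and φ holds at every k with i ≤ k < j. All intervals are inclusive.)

Check ((y ∨ z) U[≤1] y) at every j in [6,6]:
  j=6: holds
All positions satisfy it → formula holds.

Holds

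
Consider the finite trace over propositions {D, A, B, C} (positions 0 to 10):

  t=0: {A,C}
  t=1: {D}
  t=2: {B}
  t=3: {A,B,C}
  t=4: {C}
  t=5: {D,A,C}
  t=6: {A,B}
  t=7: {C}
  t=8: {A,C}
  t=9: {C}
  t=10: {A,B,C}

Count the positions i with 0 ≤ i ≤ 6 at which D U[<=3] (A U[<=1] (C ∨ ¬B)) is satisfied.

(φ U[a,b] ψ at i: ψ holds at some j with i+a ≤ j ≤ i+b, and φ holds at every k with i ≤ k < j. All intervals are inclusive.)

Evaluate at each i in [0,6]:
  i=0: ✓ (rhs at j=0)
  i=1: ✓ (rhs at j=1)
  i=2: ✗ (lhs fails at k=2 before rhs at j=3)
  i=3: ✓ (rhs at j=3)
  i=4: ✓ (rhs at j=4)
  i=5: ✓ (rhs at j=5)
  i=6: ✓ (rhs at j=6)
Positions where it holds: {0, 1, 3, 4, 5, 6} → 6.

6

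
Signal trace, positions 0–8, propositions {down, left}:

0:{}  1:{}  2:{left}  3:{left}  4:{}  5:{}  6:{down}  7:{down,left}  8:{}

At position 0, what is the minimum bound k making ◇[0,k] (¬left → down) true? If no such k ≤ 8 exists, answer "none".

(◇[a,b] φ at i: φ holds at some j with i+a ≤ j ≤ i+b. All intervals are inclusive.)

Scan j = 0,1,… for (¬left → down):
  j=0: fails
  j=1: fails
  j=2: holds
First hit at j=2, so smallest k = 2-0 = 2.

2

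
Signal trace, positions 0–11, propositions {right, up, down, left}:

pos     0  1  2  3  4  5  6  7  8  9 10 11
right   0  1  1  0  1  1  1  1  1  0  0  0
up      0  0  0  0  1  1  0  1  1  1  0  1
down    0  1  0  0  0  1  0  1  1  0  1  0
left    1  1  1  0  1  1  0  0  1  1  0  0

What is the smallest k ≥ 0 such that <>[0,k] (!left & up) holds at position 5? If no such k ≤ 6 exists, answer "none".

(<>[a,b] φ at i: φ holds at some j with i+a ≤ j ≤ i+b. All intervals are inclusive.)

Scan j = 5,6,… for (!left & up):
  j=5: fails
  j=6: fails
  j=7: holds
First hit at j=7, so smallest k = 7-5 = 2.

2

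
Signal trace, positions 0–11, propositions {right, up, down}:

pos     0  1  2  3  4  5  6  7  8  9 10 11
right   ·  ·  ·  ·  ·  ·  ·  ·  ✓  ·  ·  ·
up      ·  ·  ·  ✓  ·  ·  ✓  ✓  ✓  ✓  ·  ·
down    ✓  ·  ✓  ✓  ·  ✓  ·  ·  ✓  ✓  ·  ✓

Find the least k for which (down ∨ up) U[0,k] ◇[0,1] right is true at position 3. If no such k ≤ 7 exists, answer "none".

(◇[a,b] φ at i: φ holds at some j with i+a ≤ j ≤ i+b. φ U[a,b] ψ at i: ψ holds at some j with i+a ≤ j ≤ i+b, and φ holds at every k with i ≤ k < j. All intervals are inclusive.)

none

Need earliest j ≥ 3 with ◇[0,1] right, and (down ∨ up) at every k in [3,j-1].
  j=3: rhs fails.
  j=4: rhs fails.
  j=5: rhs fails.
  j=6: rhs fails.
  j=7: rhs holds but lhs fails at k=4.
  j=8: rhs holds but lhs fails at k=4.
  j=9: rhs fails.
  j=10: rhs fails.
No witness within the range → none.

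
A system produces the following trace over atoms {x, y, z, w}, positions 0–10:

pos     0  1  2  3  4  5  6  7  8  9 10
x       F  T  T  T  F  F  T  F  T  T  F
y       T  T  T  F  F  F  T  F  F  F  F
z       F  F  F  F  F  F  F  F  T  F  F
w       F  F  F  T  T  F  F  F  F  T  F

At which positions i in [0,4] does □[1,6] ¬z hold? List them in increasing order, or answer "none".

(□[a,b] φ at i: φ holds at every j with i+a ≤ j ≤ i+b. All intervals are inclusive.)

Evaluate at each i in [0,4]:
  i=0: ✓ (all of [1,6])
  i=1: ✓ (all of [2,7])
  i=2: ✗ (fails at j=8)
  i=3: ✗ (fails at j=8)
  i=4: ✗ (fails at j=8)

0, 1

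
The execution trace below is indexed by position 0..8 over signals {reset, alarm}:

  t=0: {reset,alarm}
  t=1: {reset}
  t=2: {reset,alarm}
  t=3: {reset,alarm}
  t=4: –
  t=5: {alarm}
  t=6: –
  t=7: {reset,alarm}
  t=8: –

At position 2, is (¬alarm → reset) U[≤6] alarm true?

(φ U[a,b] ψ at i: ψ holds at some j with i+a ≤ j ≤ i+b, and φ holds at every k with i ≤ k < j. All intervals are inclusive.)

Holds

Need some j in [2,8] with alarm, and (¬alarm → reset) at every k in [2,j-1].
  j=2: alarm holds; no prefix to check → satisfied.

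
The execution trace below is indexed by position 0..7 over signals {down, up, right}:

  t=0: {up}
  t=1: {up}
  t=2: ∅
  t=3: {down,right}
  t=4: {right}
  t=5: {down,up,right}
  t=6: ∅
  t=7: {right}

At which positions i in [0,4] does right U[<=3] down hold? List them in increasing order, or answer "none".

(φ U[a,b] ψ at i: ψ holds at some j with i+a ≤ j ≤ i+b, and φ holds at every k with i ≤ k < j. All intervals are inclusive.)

3, 4

Evaluate at each i in [0,4]:
  i=0: ✗ (lhs fails at k=0 before rhs at j=3)
  i=1: ✗ (lhs fails at k=1 before rhs at j=3)
  i=2: ✗ (lhs fails at k=2 before rhs at j=3)
  i=3: ✓ (rhs at j=3)
  i=4: ✓ (rhs at j=5; lhs holds on [4,4])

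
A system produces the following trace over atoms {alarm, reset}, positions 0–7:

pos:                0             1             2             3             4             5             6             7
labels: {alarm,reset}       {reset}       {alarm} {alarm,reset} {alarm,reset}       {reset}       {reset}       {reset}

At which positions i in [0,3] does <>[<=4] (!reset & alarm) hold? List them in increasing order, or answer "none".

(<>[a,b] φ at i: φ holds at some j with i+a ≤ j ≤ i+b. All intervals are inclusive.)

Evaluate at each i in [0,3]:
  i=0: ✓ (witness j=2)
  i=1: ✓ (witness j=2)
  i=2: ✓ (witness j=2)
  i=3: ✗ (none in [3,7])

0, 1, 2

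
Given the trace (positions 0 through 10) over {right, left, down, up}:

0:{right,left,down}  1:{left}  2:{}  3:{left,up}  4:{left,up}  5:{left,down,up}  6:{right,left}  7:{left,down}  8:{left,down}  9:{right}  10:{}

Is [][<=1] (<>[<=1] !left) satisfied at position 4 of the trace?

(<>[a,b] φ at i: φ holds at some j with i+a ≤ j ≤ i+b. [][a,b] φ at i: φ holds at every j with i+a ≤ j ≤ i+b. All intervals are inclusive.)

False

Check <>[<=1] !left at every j in [4,5]:
  j=4: fails (none in [4,5])
  j=5: fails (none in [5,6])
Fails at j=4 → formula fails.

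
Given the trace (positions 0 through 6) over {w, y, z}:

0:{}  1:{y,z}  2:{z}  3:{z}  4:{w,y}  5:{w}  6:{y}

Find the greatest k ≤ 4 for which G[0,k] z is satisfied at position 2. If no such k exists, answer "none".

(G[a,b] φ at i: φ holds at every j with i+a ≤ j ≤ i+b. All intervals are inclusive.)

1

z must hold from j=2 onward; find where it first fails.
  j=2: holds
  j=3: holds
  j=4: fails
Holds on [2,3], so largest k = 1.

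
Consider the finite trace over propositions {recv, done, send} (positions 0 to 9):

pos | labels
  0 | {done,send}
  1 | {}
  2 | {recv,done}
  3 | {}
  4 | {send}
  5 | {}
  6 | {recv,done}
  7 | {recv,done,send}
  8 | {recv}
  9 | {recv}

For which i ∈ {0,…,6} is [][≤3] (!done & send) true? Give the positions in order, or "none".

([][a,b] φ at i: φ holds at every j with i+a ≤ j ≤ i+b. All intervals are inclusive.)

Evaluate at each i in [0,6]:
  i=0: ✗ (fails at j=0)
  i=1: ✗ (fails at j=1)
  i=2: ✗ (fails at j=2)
  i=3: ✗ (fails at j=3)
  i=4: ✗ (fails at j=5)
  i=5: ✗ (fails at j=5)
  i=6: ✗ (fails at j=6)

none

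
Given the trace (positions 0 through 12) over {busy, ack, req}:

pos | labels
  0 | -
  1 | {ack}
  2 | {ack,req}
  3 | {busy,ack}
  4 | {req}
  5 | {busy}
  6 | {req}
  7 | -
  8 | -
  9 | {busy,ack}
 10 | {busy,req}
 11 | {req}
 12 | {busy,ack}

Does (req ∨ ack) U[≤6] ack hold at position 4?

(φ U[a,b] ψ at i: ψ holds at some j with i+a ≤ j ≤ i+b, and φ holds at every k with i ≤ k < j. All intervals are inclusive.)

Need some j in [4,10] with ack, and (req ∨ ack) at every k in [4,j-1].
  j=4: ack false.
  j=5: ack false.
  j=6: ack false.
  j=7: ack false.
  j=8: ack false.
  j=9: ack holds, but (req ∨ ack) fails at k=5 → not this j.
  j=10: ack false.
No j in the window works → until fails.

False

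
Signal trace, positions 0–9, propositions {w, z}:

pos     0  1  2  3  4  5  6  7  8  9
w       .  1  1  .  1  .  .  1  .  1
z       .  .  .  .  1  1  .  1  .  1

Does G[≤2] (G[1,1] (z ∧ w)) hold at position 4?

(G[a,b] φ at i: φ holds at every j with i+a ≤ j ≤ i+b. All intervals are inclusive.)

Check G[1,1] (z ∧ w) at every j in [4,6]:
  j=4: fails at 5
  j=5: fails at 6
  j=6: holds on [7,7]
Fails at j=4 → formula fails.

Does not hold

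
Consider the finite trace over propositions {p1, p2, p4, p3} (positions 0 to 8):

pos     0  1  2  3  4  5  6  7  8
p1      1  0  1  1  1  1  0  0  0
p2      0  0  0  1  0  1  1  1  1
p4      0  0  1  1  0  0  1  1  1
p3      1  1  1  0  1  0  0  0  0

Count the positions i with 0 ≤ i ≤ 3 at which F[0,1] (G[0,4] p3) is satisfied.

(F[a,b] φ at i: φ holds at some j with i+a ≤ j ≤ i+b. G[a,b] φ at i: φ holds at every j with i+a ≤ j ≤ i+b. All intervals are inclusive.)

Evaluate at each i in [0,3]:
  i=0: ✗ (none in [0,1])
  i=1: ✗ (none in [1,2])
  i=2: ✗ (none in [2,3])
  i=3: ✗ (none in [3,4])
Positions where it holds: {} → 0.

0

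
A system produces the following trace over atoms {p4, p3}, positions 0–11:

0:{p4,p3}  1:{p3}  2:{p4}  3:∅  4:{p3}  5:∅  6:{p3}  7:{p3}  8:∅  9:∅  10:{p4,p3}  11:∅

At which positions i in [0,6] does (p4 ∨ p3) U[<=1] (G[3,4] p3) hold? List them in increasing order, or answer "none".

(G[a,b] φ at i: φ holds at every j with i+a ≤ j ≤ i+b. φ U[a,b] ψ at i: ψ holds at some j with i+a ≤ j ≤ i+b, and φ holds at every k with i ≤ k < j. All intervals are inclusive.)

2, 3

Evaluate at each i in [0,6]:
  i=0: ✗ (no rhs in [0,1])
  i=1: ✗ (no rhs in [1,2])
  i=2: ✓ (rhs at j=3; lhs holds on [2,2])
  i=3: ✓ (rhs at j=3)
  i=4: ✗ (no rhs in [4,5])
  i=5: ✗ (no rhs in [5,6])
  i=6: ✗ (no rhs in [6,7])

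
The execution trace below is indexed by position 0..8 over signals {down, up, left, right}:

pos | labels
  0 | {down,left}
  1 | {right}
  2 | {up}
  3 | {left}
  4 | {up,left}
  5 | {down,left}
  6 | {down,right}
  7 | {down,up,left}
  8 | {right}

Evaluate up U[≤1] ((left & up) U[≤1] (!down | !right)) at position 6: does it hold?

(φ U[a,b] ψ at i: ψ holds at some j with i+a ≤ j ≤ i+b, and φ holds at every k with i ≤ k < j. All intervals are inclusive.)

False

Need some j in [6,7] with ((left & up) U[≤1] (!down | !right)), and up at every k in [6,j-1].
  j=6: ((left & up) U[≤1] (!down | !right)) — fails.
  j=7: ((left & up) U[≤1] (!down | !right)) holds, but up fails at k=6 → not this j.
No j in the window works → until fails.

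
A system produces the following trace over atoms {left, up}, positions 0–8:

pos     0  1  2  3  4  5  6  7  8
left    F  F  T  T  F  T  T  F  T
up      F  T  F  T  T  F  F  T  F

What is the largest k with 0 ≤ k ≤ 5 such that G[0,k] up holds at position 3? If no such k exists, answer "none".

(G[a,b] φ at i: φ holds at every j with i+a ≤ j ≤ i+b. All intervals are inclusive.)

1

up must hold from j=3 onward; find where it first fails.
  j=3: holds
  j=4: holds
  j=5: fails
Holds on [3,4], so largest k = 1.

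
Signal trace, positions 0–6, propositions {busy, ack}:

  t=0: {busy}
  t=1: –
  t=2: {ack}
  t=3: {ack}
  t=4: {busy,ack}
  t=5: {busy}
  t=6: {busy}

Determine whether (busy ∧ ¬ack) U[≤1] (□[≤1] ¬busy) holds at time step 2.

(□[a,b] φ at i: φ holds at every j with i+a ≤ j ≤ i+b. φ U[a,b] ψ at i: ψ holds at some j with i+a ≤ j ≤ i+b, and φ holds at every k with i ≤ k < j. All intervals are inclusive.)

Need some j in [2,3] with □[≤1] ¬busy, and (busy ∧ ¬ack) at every k in [2,j-1].
  j=2: □[≤1] ¬busy holds; no prefix to check → satisfied.

Holds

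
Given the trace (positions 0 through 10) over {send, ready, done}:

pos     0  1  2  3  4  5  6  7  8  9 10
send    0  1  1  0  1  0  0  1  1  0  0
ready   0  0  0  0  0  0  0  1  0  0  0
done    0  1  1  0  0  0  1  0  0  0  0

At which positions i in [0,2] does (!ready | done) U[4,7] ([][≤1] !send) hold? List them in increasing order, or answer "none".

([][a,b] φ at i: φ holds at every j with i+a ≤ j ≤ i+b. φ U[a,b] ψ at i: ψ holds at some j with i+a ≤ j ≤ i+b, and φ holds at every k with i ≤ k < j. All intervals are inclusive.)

Evaluate at each i in [0,2]:
  i=0: ✓ (rhs at j=5; lhs holds on [0,4])
  i=1: ✓ (rhs at j=5; lhs holds on [1,4])
  i=2: ✗ (lhs fails at k=7 before rhs at j=9)

0, 1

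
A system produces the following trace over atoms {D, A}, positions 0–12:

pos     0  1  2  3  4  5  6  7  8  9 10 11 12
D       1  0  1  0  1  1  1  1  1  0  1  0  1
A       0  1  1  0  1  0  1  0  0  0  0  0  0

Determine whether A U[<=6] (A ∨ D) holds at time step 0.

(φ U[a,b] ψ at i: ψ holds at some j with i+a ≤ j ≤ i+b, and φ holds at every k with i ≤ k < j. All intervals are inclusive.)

Yes

Need some j in [0,6] with (A ∨ D), and A at every k in [0,j-1].
  j=0: (A ∨ D) holds; no prefix to check → satisfied.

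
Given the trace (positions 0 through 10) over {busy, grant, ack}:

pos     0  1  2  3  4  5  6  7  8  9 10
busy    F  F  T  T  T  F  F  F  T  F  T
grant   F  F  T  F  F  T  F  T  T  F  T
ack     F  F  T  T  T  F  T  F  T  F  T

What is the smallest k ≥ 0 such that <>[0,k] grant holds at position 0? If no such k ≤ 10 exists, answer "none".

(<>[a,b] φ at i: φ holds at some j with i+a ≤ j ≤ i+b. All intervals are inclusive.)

2

Scan j = 0,1,… for grant:
  j=0: fails
  j=1: fails
  j=2: holds
First hit at j=2, so smallest k = 2-0 = 2.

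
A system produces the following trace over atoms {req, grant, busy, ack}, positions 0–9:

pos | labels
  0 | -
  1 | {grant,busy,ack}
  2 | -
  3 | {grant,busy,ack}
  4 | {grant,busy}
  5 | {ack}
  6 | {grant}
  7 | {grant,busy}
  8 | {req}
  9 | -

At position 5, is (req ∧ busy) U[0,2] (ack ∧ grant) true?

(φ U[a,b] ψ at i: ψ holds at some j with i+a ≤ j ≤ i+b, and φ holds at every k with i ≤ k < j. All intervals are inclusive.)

No

Need some j in [5,7] with (ack ∧ grant), and (req ∧ busy) at every k in [5,j-1].
  j=5: (ack ∧ grant) false.
  j=6: (ack ∧ grant) false.
  j=7: (ack ∧ grant) false.
No j in the window works → until fails.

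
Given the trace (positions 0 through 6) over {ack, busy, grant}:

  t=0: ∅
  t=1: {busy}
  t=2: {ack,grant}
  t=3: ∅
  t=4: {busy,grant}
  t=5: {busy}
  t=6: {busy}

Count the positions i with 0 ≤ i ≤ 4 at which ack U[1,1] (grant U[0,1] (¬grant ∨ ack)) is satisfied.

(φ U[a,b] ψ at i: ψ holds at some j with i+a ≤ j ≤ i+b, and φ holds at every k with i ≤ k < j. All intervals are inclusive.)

1

Evaluate at each i in [0,4]:
  i=0: ✗ (lhs fails at k=0 before rhs at j=1)
  i=1: ✗ (lhs fails at k=1 before rhs at j=2)
  i=2: ✓ (rhs at j=3; lhs holds on [2,2])
  i=3: ✗ (lhs fails at k=3 before rhs at j=4)
  i=4: ✗ (lhs fails at k=4 before rhs at j=5)
Positions where it holds: {2} → 1.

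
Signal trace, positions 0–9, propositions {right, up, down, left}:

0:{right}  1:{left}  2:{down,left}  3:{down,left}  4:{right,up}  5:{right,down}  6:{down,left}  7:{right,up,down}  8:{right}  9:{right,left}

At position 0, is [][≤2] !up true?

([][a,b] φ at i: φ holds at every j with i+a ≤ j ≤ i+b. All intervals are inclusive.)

Check !up at every j in [0,2]:
  j=0: true
  j=1: true
  j=2: true
All positions satisfy it → formula holds.

Holds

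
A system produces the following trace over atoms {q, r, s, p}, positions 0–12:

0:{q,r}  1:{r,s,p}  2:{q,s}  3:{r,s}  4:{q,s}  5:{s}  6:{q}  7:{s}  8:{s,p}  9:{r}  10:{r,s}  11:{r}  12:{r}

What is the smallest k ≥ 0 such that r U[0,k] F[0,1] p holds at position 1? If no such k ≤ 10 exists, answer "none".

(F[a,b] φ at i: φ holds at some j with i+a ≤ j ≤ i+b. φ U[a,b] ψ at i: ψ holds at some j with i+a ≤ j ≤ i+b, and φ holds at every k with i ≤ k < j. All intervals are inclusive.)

0

Need earliest j ≥ 1 with F[0,1] p, and r at every k in [1,j-1].
  j=1: rhs holds (empty prefix). k = 0.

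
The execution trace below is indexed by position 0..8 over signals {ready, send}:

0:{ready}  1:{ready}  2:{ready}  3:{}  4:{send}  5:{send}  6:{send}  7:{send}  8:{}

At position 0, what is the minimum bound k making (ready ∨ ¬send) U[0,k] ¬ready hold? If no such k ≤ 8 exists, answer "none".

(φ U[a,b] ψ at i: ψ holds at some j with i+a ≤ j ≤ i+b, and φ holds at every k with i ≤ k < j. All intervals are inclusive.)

Need earliest j ≥ 0 with ¬ready, and (ready ∨ ¬send) at every k in [0,j-1].
  j=0: rhs fails.
  j=1: rhs fails.
  j=2: rhs fails.
  j=3: rhs holds; lhs holds on [0,2]. k = 3.

3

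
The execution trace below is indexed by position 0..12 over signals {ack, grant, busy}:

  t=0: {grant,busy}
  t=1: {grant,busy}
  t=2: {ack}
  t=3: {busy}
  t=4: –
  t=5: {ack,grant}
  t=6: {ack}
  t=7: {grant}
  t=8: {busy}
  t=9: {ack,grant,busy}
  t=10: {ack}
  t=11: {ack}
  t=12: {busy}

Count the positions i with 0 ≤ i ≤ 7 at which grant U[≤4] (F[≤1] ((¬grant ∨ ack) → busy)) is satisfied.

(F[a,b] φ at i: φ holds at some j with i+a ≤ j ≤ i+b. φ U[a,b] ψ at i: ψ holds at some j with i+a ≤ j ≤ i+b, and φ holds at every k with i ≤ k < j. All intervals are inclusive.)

7

Evaluate at each i in [0,7]:
  i=0: ✓ (rhs at j=0)
  i=1: ✓ (rhs at j=1)
  i=2: ✓ (rhs at j=2)
  i=3: ✓ (rhs at j=3)
  i=4: ✗ (lhs fails at k=4 before rhs at j=6)
  i=5: ✓ (rhs at j=6; lhs holds on [5,5])
  i=6: ✓ (rhs at j=6)
  i=7: ✓ (rhs at j=7)
Positions where it holds: {0, 1, 2, 3, 5, 6, 7} → 7.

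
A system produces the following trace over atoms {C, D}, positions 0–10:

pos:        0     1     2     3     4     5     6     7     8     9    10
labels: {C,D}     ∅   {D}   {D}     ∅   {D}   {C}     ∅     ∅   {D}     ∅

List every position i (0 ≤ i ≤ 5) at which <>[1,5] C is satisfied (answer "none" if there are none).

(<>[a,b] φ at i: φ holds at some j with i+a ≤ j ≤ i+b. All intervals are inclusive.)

1, 2, 3, 4, 5

Evaluate at each i in [0,5]:
  i=0: ✗ (none in [1,5])
  i=1: ✓ (witness j=6)
  i=2: ✓ (witness j=6)
  i=3: ✓ (witness j=6)
  i=4: ✓ (witness j=6)
  i=5: ✓ (witness j=6)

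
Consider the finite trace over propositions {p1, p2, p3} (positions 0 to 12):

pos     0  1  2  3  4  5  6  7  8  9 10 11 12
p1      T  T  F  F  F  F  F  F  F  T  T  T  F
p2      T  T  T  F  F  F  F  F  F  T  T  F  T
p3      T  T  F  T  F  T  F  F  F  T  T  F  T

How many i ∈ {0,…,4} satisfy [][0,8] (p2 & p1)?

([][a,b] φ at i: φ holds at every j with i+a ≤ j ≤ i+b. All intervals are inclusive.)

0

Evaluate at each i in [0,4]:
  i=0: ✗ (fails at j=2)
  i=1: ✗ (fails at j=2)
  i=2: ✗ (fails at j=2)
  i=3: ✗ (fails at j=3)
  i=4: ✗ (fails at j=4)
Positions where it holds: {} → 0.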